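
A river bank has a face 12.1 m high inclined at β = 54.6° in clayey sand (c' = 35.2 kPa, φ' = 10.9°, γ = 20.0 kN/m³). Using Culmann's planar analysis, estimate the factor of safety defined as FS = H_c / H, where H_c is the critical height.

FS = 1.68

H_c = (4c'/γ) · sinβ cosφ' / [1 − cos(β − φ')]
    = (4·35.2/20.0) · sin54.6°·cos10.9° / [1 − cos43.7°]
    = 7.040 · 0.8004 / 0.2770 = 20.34 m
FS = H_c / H = 20.34 / 12.1 = 1.681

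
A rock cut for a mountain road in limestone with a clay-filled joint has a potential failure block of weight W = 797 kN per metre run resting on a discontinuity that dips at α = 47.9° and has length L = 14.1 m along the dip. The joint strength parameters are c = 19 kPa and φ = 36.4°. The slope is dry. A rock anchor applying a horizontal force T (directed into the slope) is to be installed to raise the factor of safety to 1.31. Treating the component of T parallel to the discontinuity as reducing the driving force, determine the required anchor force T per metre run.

T = 79 kN/m

Resolving forces along and normal to the sliding plane, with the horizontal anchor force T adding T·sinα to the effective normal force and T·cosα acting up the plane against the driving force:
FS = [cL + (W cosα + T sinα) tanφ] / [W sinα − T cosα]
Without the anchor: N' = 534.3 kN/m, driving T_d = 591.4 kN/m, resisting R = 19·14.1 + 534.3·tan36.4° = 661.8 kN/m, FS = 1.12.
Setting FS = 1.31 and solving for T:
1.31·(591.4 − T cos47.9°) = 661.8 + T sin47.9°·tan36.4°
T·(sin47.9°·tan36.4° + 1.31·cos47.9°) = 1.31·591.4 − 661.8
T·(0.7420·0.7373 + 1.31·0.6704) = 774.7 − 661.8 = 112.8
T·1.4253 = 112.8
T = 79.2 kN/m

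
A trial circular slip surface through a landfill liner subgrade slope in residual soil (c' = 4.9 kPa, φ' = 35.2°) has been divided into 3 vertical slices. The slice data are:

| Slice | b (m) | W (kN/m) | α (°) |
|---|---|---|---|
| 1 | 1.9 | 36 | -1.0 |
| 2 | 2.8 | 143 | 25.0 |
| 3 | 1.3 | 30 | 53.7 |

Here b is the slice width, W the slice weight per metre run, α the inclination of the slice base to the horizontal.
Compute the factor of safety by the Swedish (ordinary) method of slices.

Ordinary method of slices: FS = Σ[c'·Δl_i + (W_i cosα_i)·tanφ'] / Σ W_i sinα_i, with Δl_i = b_i / cosα_i.
Slice 1: Δl = 1.9/cos(-1.0°) = 1.900 m; N'_1 = 36·cos(-1.0°) = 36.0; c'Δl = 9.31; W sinα = -0.6
Slice 2: Δl = 2.8/cos25.0° = 3.089 m; N'_2 = 143·cos25.0° = 129.6; c'Δl = 15.14; W sinα = 60.4
Slice 3: Δl = 1.3/cos53.7° = 2.196 m; N'_3 = 30·cos53.7° = 17.8; c'Δl = 10.76; W sinα = 24.2
Σc'Δl = 35.2 kN/m; ΣN' = 183.4 kN/m; ΣW sinα = 84.0 kN/m
Resisting = 35.2 + 183.4·tan35.2° = 35.2 + 129.3 = 164.6 kN/m
FS = 164.6 / 84.0 = 1.959

FS = 1.96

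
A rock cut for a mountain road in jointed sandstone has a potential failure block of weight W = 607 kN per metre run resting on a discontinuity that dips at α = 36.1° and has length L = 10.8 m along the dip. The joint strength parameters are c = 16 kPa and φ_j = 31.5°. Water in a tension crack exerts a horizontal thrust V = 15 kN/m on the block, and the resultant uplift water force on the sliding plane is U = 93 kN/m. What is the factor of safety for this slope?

FS = 1.11

Resolving the block weight along and normal to the plane and applying the Mohr–Coulomb strength on the joint:
N' = W cosα − U − V sinα = 607·cos36.1° − 93 − 15·sin36.1° = 388.6 kN/m
Driving force T = W sinα + V cosα = 607·sin36.1° + 15·cos36.1° = 369.8 kN/m
Resisting force R = c·L + N'·tanφ_j = 16·10.8 + 388.6·tan31.5° = 172.8 + 238.1 = 410.9 kN/m
FS = R / T = 410.9 / 369.8 = 1.111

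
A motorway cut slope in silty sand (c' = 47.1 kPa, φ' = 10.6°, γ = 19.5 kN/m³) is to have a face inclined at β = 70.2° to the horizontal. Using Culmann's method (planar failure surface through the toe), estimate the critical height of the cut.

H_c = 18.09 m

Culmann's analysis gives the critical failure plane at α_cr = (β + φ')/2 = (70.2 + 10.6)/2 = 40.4°, and the critical height
H_c = (4c'/γ) · sinβ cosφ' / [1 − cos(β − φ')]
    = (4·47.1/19.5) · sin70.2°·cos10.6° / [1 − cos(59.6°)]
    = 9.662 · 0.9409·0.9829 / [1 − 0.5060]
    = 9.662 · 0.9248 / 0.4940
    = 18.09 m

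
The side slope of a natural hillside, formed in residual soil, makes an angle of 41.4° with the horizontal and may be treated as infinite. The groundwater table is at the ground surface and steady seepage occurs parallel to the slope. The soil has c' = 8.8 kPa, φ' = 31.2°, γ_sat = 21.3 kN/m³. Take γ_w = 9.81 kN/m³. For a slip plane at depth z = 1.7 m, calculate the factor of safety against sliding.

With seepage parallel to the slope and the water table at the surface, the effective normal stress on the slip plane uses the buoyant unit weight γ' = γ_sat − γ_w while the driving shear stress uses γ_sat:
FS = [c' + γ' z cos²β tanφ'] / [γ_sat z sinβ cosβ]
γ' = 21.3 − 9.81 = 11.49 kN/m³
Numerator = 8.8 + 11.49·1.7·cos²41.4°·tan31.2° = 8.8 + 11.49·1.7·0.5627·0.6056 = 15.456 kPa
Denominator = 21.3·1.7·sin41.4°·cos41.4° = 21.3·1.7·0.6613·0.7501 = 17.962 kPa
FS = 15.456 / 17.962 = 0.860

FS = 0.86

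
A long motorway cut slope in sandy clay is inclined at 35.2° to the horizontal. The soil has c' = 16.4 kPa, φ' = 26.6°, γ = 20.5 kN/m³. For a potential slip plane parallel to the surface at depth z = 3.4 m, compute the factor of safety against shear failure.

FS = 1.21

For an infinite slope with a slip plane parallel to the surface (no pore pressure): FS = [c' + γz cos²β tanφ'] / [γz sinβ cosβ].
γz = 20.5·3.4 = 69.70 kN/m²
Numerator = 16.4 + 69.70·cos²35.2°·tan26.6° = 16.4 + 69.70·0.6677·0.5008 = 39.706 kPa
Denominator = 69.70·sin35.2°·cos35.2° = 69.70·0.5764·0.8171 = 32.831 kPa
FS = 39.706 / 32.831 = 1.209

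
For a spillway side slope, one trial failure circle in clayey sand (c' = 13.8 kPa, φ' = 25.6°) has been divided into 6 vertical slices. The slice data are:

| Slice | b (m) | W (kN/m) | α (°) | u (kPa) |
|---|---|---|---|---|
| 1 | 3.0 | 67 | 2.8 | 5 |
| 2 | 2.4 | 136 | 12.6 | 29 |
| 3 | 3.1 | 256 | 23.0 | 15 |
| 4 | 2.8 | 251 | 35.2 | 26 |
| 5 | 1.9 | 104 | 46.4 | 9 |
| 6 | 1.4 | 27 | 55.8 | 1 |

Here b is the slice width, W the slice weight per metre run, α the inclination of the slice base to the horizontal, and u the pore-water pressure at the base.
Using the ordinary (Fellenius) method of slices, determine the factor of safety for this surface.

FS = 1.25

Ordinary method of slices: FS = Σ[c'·Δl_i + (W_i cosα_i − u_i·Δl_i)·tanφ'] / Σ W_i sinα_i, with Δl_i = b_i / cosα_i.
Slice 1: Δl = 3.0/cos2.8° = 3.004 m; N'_1 = 67·cos2.8° − 5·3.004 = 51.9; c'Δl = 41.45; W sinα = 3.3
Slice 2: Δl = 2.4/cos12.6° = 2.459 m; N'_2 = 136·cos12.6° − 29·2.459 = 61.4; c'Δl = 33.94; W sinα = 29.7
Slice 3: Δl = 3.1/cos23.0° = 3.368 m; N'_3 = 256·cos23.0° − 15·3.368 = 185.1; c'Δl = 46.47; W sinα = 100.0
Slice 4: Δl = 2.8/cos35.2° = 3.427 m; N'_4 = 251·cos35.2° − 26·3.427 = 116.0; c'Δl = 47.29; W sinα = 144.7
Slice 5: Δl = 1.9/cos46.4° = 2.755 m; N'_5 = 104·cos46.4° − 9·2.755 = 46.9; c'Δl = 38.02; W sinα = 75.3
Slice 6: Δl = 1.4/cos55.8° = 2.491 m; N'_6 = 27·cos55.8° − 1·2.491 = 12.7; c'Δl = 34.37; W sinα = 22.3
Σc'Δl = 241.5 kN/m; ΣN' = 474.1 kN/m; ΣW sinα = 375.3 kN/m
Resisting = 241.5 + 474.1·tan25.6° = 241.5 + 227.1 = 468.7 kN/m
FS = 468.7 / 375.3 = 1.249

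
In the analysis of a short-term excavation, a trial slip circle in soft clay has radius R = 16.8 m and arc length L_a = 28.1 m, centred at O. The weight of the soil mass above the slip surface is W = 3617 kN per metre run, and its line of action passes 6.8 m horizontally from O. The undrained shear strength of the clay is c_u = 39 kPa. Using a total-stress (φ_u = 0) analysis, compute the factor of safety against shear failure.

FS = 0.75

Taking moments about the centre O, the resisting moment is provided by the undrained shear strength acting along the arc:
M_R = c_u·L_a·R = 39·28.10·16.8 = 18411.1 kN·m/m
M_D = W·d = 3617·6.8 = 24595.6 kN·m/m
FS = M_R / M_D = 18411.1 / 24595.6 = 0.749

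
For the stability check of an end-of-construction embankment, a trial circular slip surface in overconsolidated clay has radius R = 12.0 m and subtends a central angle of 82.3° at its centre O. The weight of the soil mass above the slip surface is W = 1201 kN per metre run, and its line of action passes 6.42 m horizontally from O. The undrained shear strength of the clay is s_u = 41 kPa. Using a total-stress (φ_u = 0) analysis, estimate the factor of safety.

Taking moments about the centre O, the resisting moment is provided by the undrained shear strength acting along the arc:
Arc length L_a = R·θ = 12.0·(82.3°·π/180) = 12.0·1.4364 = 17.24 m
M_R = s_u·L_a·R = 41·17.24·12.0 = 8480.5 kN·m/m
M_D = W·d = 1201·6.42 = 7710.4 kN·m/m
FS = M_R / M_D = 8480.5 / 7710.4 = 1.100

FS = 1.10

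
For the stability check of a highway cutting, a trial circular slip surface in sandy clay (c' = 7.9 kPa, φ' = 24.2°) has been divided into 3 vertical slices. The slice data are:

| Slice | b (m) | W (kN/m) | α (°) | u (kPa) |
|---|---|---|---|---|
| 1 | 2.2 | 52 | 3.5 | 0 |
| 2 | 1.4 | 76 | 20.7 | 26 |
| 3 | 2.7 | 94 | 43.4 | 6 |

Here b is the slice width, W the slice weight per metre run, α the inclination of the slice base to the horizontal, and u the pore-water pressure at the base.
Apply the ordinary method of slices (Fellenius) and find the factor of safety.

Ordinary method of slices: FS = Σ[c'·Δl_i + (W_i cosα_i − u_i·Δl_i)·tanφ'] / Σ W_i sinα_i, with Δl_i = b_i / cosα_i.
Slice 1: Δl = 2.2/cos3.5° = 2.204 m; N'_1 = 52·cos3.5° − 0·2.204 = 51.9; c'Δl = 17.41; W sinα = 3.2
Slice 2: Δl = 1.4/cos20.7° = 1.497 m; N'_2 = 76·cos20.7° − 26·1.497 = 32.2; c'Δl = 11.82; W sinα = 26.9
Slice 3: Δl = 2.7/cos43.4° = 3.716 m; N'_3 = 94·cos43.4° − 6·3.716 = 46.0; c'Δl = 29.36; W sinα = 64.6
Σc'Δl = 58.6 kN/m; ΣN' = 130.1 kN/m; ΣW sinα = 94.6 kN/m
Resisting = 58.6 + 130.1·tan24.2° = 58.6 + 58.5 = 117.1 kN/m
FS = 117.1 / 94.6 = 1.237

FS = 1.24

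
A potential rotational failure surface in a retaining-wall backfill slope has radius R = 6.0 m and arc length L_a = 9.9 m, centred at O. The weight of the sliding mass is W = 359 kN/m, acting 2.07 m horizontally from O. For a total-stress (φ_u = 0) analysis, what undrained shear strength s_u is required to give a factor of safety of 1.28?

FS = s_u·L_a·R / (W·d), so s_u = FS·W·d / (L_a·R).
s_u = 1.28·359·2.07 / (9.90·6.0) = 951.2 / 59.40 = 16.01 kPa

s_u = 16.0 kPa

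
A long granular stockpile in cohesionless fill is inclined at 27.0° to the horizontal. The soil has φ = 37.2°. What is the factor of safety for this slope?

For a dry cohesionless infinite slope the factor of safety is FS = tanφ / tanβ.
FS = tan37.2° / tan27.0° = 0.7590 / 0.5095 = 1.490

FS = 1.49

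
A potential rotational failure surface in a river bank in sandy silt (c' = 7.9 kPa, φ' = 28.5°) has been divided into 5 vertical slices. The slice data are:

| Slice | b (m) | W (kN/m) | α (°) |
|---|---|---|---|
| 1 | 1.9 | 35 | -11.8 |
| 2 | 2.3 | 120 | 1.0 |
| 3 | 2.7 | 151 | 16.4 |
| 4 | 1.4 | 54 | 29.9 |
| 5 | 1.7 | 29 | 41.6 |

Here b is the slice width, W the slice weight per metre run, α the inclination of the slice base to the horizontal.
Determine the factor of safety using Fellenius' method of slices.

Ordinary method of slices: FS = Σ[c'·Δl_i + (W_i cosα_i)·tanφ'] / Σ W_i sinα_i, with Δl_i = b_i / cosα_i.
Slice 1: Δl = 1.9/cos(-11.8°) = 1.941 m; N'_1 = 35·cos(-11.8°) = 34.3; c'Δl = 15.33; W sinα = -7.2
Slice 2: Δl = 2.3/cos1.0° = 2.300 m; N'_2 = 120·cos1.0° = 120.0; c'Δl = 18.17; W sinα = 2.1
Slice 3: Δl = 2.7/cos16.4° = 2.815 m; N'_3 = 151·cos16.4° = 144.9; c'Δl = 22.23; W sinα = 42.6
Slice 4: Δl = 1.4/cos29.9° = 1.615 m; N'_4 = 54·cos29.9° = 46.8; c'Δl = 12.76; W sinα = 26.9
Slice 5: Δl = 1.7/cos41.6° = 2.273 m; N'_5 = 29·cos41.6° = 21.7; c'Δl = 17.96; W sinα = 19.3
Σc'Δl = 86.5 kN/m; ΣN' = 367.6 kN/m; ΣW sinα = 83.7 kN/m
Resisting = 86.5 + 367.6·tan28.5° = 86.5 + 199.6 = 286.0 kN/m
FS = 286.0 / 83.7 = 3.416

FS = 3.42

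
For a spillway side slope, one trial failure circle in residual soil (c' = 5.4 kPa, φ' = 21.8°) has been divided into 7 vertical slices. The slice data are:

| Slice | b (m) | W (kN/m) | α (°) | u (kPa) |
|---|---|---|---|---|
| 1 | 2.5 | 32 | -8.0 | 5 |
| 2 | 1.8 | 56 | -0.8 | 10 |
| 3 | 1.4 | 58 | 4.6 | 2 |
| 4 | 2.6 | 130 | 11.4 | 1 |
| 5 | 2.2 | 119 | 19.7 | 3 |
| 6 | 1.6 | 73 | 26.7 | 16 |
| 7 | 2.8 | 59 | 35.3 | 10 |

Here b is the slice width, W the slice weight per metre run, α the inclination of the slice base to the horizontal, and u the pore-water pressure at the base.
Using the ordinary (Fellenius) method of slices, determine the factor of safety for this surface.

FS = 1.84

Ordinary method of slices: FS = Σ[c'·Δl_i + (W_i cosα_i − u_i·Δl_i)·tanφ'] / Σ W_i sinα_i, with Δl_i = b_i / cosα_i.
Slice 1: Δl = 2.5/cos(-8.0°) = 2.525 m; N'_1 = 32·cos(-8.0°) − 5·2.525 = 19.1; c'Δl = 13.63; W sinα = -4.5
Slice 2: Δl = 1.8/cos(-0.8°) = 1.800 m; N'_2 = 56·cos(-0.8°) − 10·1.800 = 38.0; c'Δl = 9.72; W sinα = -0.8
Slice 3: Δl = 1.4/cos4.6° = 1.405 m; N'_3 = 58·cos4.6° − 2·1.405 = 55.0; c'Δl = 7.58; W sinα = 4.7
Slice 4: Δl = 2.6/cos11.4° = 2.652 m; N'_4 = 130·cos11.4° − 1·2.652 = 124.8; c'Δl = 14.32; W sinα = 25.7
Slice 5: Δl = 2.2/cos19.7° = 2.337 m; N'_5 = 119·cos19.7° − 3·2.337 = 105.0; c'Δl = 12.62; W sinα = 40.1
Slice 6: Δl = 1.6/cos26.7° = 1.791 m; N'_6 = 73·cos26.7° − 16·1.791 = 36.6; c'Δl = 9.67; W sinα = 32.8
Slice 7: Δl = 2.8/cos35.3° = 3.431 m; N'_7 = 59·cos35.3° − 10·3.431 = 13.8; c'Δl = 18.53; W sinα = 34.1
Σc'Δl = 86.1 kN/m; ΣN' = 392.3 kN/m; ΣW sinα = 132.1 kN/m
Resisting = 86.1 + 392.3·tan21.8° = 86.1 + 156.9 = 243.0 kN/m
FS = 243.0 / 132.1 = 1.839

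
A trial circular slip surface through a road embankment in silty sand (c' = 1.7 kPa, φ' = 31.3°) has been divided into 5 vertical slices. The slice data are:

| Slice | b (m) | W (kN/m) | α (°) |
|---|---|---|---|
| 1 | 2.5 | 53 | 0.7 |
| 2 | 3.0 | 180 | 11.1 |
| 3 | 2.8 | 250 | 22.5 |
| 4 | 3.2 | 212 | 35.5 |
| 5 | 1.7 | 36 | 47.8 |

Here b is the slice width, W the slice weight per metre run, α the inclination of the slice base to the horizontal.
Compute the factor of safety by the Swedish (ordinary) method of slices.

FS = 1.51

Ordinary method of slices: FS = Σ[c'·Δl_i + (W_i cosα_i)·tanφ'] / Σ W_i sinα_i, with Δl_i = b_i / cosα_i.
Slice 1: Δl = 2.5/cos0.7° = 2.500 m; N'_1 = 53·cos0.7° = 53.0; c'Δl = 4.25; W sinα = 0.6
Slice 2: Δl = 3.0/cos11.1° = 3.057 m; N'_2 = 180·cos11.1° = 176.6; c'Δl = 5.20; W sinα = 34.7
Slice 3: Δl = 2.8/cos22.5° = 3.031 m; N'_3 = 250·cos22.5° = 231.0; c'Δl = 5.15; W sinα = 95.7
Slice 4: Δl = 3.2/cos35.5° = 3.931 m; N'_4 = 212·cos35.5° = 172.6; c'Δl = 6.68; W sinα = 123.1
Slice 5: Δl = 1.7/cos47.8° = 2.531 m; N'_5 = 36·cos47.8° = 24.2; c'Δl = 4.30; W sinα = 26.7
Σc'Δl = 25.6 kN/m; ΣN' = 657.4 kN/m; ΣW sinα = 280.8 kN/m
Resisting = 25.6 + 657.4·tan31.3° = 25.6 + 399.7 = 425.3 kN/m
FS = 425.3 / 280.8 = 1.515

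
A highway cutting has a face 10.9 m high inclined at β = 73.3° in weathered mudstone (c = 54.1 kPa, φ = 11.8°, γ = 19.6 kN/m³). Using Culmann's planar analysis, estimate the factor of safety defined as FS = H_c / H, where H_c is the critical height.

H_c = (4c/γ) · sinβ cosφ / [1 − cos(β − φ)]
    = (4·54.1/19.6) · sin73.3°·cos11.8° / [1 − cos61.5°]
    = 11.041 · 0.9376 / 0.5228 = 19.80 m
FS = H_c / H = 19.80 / 10.9 = 1.816

FS = 1.82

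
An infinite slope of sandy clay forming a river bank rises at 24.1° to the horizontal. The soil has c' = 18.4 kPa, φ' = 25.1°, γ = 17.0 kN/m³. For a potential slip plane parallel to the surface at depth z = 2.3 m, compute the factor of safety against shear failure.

FS = 2.31

For an infinite slope with a slip plane parallel to the surface (no pore pressure): FS = [c' + γz cos²β tanφ'] / [γz sinβ cosβ].
γz = 17.0·2.3 = 39.10 kN/m²
Numerator = 18.4 + 39.10·cos²24.1°·tan25.1° = 18.4 + 39.10·0.8333·0.4684 = 33.662 kPa
Denominator = 39.10·sin24.1°·cos24.1° = 39.10·0.4083·0.9128 = 14.574 kPa
FS = 33.662 / 14.574 = 2.310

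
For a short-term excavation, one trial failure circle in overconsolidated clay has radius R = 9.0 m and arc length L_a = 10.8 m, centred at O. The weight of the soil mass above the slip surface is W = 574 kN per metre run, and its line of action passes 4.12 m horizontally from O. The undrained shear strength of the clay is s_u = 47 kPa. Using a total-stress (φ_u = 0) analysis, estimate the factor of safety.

FS = 1.93

Taking moments about the centre O, the resisting moment is provided by the undrained shear strength acting along the arc:
M_R = s_u·L_a·R = 47·10.80·9.0 = 4568.4 kN·m/m
M_D = W·d = 574·4.12 = 2364.9 kN·m/m
FS = M_R / M_D = 4568.4 / 2364.9 = 1.932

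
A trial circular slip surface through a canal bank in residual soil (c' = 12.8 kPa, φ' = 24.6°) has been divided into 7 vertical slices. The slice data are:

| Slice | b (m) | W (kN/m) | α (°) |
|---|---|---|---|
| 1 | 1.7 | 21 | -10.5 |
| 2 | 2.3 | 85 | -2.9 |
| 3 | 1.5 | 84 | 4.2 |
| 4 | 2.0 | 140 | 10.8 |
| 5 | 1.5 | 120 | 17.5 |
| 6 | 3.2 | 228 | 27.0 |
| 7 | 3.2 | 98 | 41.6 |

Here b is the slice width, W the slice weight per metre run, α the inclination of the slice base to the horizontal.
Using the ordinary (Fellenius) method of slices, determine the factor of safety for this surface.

FS = 2.39

Ordinary method of slices: FS = Σ[c'·Δl_i + (W_i cosα_i)·tanφ'] / Σ W_i sinα_i, with Δl_i = b_i / cosα_i.
Slice 1: Δl = 1.7/cos(-10.5°) = 1.729 m; N'_1 = 21·cos(-10.5°) = 20.6; c'Δl = 22.13; W sinα = -3.8
Slice 2: Δl = 2.3/cos(-2.9°) = 2.303 m; N'_2 = 85·cos(-2.9°) = 84.9; c'Δl = 29.48; W sinα = -4.3
Slice 3: Δl = 1.5/cos4.2° = 1.504 m; N'_3 = 84·cos4.2° = 83.8; c'Δl = 19.25; W sinα = 6.2
Slice 4: Δl = 2.0/cos10.8° = 2.036 m; N'_4 = 140·cos10.8° = 137.5; c'Δl = 26.06; W sinα = 26.2
Slice 5: Δl = 1.5/cos17.5° = 1.573 m; N'_5 = 120·cos17.5° = 114.4; c'Δl = 20.13; W sinα = 36.1
Slice 6: Δl = 3.2/cos27.0° = 3.591 m; N'_6 = 228·cos27.0° = 203.1; c'Δl = 45.97; W sinα = 103.5
Slice 7: Δl = 3.2/cos41.6° = 4.279 m; N'_7 = 98·cos41.6° = 73.3; c'Δl = 54.77; W sinα = 65.1
Σc'Δl = 217.8 kN/m; ΣN' = 717.7 kN/m; ΣW sinα = 228.9 kN/m
Resisting = 217.8 + 717.7·tan24.6° = 217.8 + 328.6 = 546.4 kN/m
FS = 546.4 / 228.9 = 2.387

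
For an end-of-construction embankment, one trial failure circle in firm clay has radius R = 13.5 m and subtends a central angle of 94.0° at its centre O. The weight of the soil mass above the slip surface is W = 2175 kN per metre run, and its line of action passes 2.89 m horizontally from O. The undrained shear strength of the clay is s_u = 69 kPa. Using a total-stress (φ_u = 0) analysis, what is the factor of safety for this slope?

FS = 3.28

Taking moments about the centre O, the resisting moment is provided by the undrained shear strength acting along the arc:
Arc length L_a = R·θ = 13.5·(94.0°·π/180) = 13.5·1.6406 = 22.15 m
M_R = s_u·L_a·R = 69·22.15·13.5 = 20631.1 kN·m/m
M_D = W·d = 2175·2.89 = 6285.8 kN·m/m
FS = M_R / M_D = 20631.1 / 6285.8 = 3.282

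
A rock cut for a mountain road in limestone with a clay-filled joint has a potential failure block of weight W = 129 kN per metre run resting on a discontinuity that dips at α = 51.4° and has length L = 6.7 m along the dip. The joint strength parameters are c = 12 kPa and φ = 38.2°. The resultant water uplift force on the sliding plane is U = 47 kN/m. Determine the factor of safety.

Resolving the block weight along and normal to the plane and applying the Mohr–Coulomb strength on the joint:
N' = W cosα − U = 129·cos51.4° − 47 = 33.5 kN/m
Driving force T = W sinα = 129·sin51.4° = 100.8 kN/m
Resisting force R = c·L + N'·tanφ = 12·6.7 + 33.5·tan38.2° = 80.4 + 26.3 = 106.7 kN/m
FS = R / T = 106.7 / 100.8 = 1.059

FS = 1.06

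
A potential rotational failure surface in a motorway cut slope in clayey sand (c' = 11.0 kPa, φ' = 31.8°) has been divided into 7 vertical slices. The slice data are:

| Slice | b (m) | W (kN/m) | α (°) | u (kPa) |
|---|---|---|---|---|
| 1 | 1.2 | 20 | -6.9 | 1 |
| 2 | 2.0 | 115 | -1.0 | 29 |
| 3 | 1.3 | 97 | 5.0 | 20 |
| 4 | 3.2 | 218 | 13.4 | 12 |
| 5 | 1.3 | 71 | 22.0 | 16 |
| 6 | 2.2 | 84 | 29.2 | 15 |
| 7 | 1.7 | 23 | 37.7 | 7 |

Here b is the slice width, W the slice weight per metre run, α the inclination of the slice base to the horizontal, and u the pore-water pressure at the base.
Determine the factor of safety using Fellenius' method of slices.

Ordinary method of slices: FS = Σ[c'·Δl_i + (W_i cosα_i − u_i·Δl_i)·tanφ'] / Σ W_i sinα_i, with Δl_i = b_i / cosα_i.
Slice 1: Δl = 1.2/cos(-6.9°) = 1.209 m; N'_1 = 20·cos(-6.9°) − 1·1.209 = 18.6; c'Δl = 13.30; W sinα = -2.4
Slice 2: Δl = 2.0/cos(-1.0°) = 2.000 m; N'_2 = 115·cos(-1.0°) − 29·2.000 = 57.0; c'Δl = 22.00; W sinα = -2.0
Slice 3: Δl = 1.3/cos5.0° = 1.305 m; N'_3 = 97·cos5.0° − 20·1.305 = 70.5; c'Δl = 14.35; W sinα = 8.5
Slice 4: Δl = 3.2/cos13.4° = 3.290 m; N'_4 = 218·cos13.4° − 12·3.290 = 172.6; c'Δl = 36.19; W sinα = 50.5
Slice 5: Δl = 1.3/cos22.0° = 1.402 m; N'_5 = 71·cos22.0° − 16·1.402 = 43.4; c'Δl = 15.42; W sinα = 26.6
Slice 6: Δl = 2.2/cos29.2° = 2.520 m; N'_6 = 84·cos29.2° − 15·2.520 = 35.5; c'Δl = 27.72; W sinα = 41.0
Slice 7: Δl = 1.7/cos37.7° = 2.149 m; N'_7 = 23·cos37.7° − 7·2.149 = 3.2; c'Δl = 23.63; W sinα = 14.1
Σc'Δl = 152.6 kN/m; ΣN' = 400.8 kN/m; ΣW sinα = 136.2 kN/m
Resisting = 152.6 + 400.8·tan31.8° = 152.6 + 248.5 = 401.1 kN/m
FS = 401.1 / 136.2 = 2.945

FS = 2.95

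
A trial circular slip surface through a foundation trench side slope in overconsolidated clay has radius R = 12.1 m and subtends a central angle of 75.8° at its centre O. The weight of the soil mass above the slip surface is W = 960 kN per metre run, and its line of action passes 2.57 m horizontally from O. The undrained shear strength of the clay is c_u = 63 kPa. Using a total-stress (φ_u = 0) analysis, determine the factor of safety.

FS = 4.95

Taking moments about the centre O, the resisting moment is provided by the undrained shear strength acting along the arc:
Arc length L_a = R·θ = 12.1·(75.8°·π/180) = 12.1·1.3230 = 16.01 m
M_R = c_u·L_a·R = 63·16.01·12.1 = 12202.8 kN·m/m
M_D = W·d = 960·2.57 = 2467.2 kN·m/m
FS = M_R / M_D = 12202.8 / 2467.2 = 4.946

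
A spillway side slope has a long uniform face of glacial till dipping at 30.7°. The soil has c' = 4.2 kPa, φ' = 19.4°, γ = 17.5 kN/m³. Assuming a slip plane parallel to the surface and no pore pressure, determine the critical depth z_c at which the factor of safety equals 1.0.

Setting FS = 1.00 in FS = [c' + γz cos²β tanφ'] / [γz sinβ cosβ] and solving for z:
z = c' / [γ cosβ (FS·sinβ − cosβ·tanφ')]
  = 4.2 / [17.5·cos30.7°·(1.00·sin30.7° − cos30.7°·tan19.4°)]
  = 4.2 / [17.5·0.8599·(1.00·0.5105 − 0.8599·0.3522)]
  = 4.2 / 3.1260 = 1.344 m

z_c = 1.34 m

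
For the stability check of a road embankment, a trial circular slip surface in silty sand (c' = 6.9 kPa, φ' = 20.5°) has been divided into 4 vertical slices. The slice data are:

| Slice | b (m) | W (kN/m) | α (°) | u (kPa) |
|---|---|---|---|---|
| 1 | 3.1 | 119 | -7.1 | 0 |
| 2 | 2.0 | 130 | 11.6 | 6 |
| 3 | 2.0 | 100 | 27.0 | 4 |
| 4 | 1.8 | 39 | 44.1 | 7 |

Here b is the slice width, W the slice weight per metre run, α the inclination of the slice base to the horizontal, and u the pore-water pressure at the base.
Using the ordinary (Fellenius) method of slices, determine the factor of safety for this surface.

Ordinary method of slices: FS = Σ[c'·Δl_i + (W_i cosα_i − u_i·Δl_i)·tanφ'] / Σ W_i sinα_i, with Δl_i = b_i / cosα_i.
Slice 1: Δl = 3.1/cos(-7.1°) = 3.124 m; N'_1 = 119·cos(-7.1°) − 0·3.124 = 118.1; c'Δl = 21.56; W sinα = -14.7
Slice 2: Δl = 2.0/cos11.6° = 2.042 m; N'_2 = 130·cos11.6° − 6·2.042 = 115.1; c'Δl = 14.09; W sinα = 26.1
Slice 3: Δl = 2.0/cos27.0° = 2.245 m; N'_3 = 100·cos27.0° − 4·2.245 = 80.1; c'Δl = 15.49; W sinα = 45.4
Slice 4: Δl = 1.8/cos44.1° = 2.507 m; N'_4 = 39·cos44.1° − 7·2.507 = 10.5; c'Δl = 17.30; W sinα = 27.1
Σc'Δl = 68.4 kN/m; ΣN' = 323.8 kN/m; ΣW sinα = 84.0 kN/m
Resisting = 68.4 + 323.8·tan20.5° = 68.4 + 121.1 = 189.5 kN/m
FS = 189.5 / 84.0 = 2.256

FS = 2.26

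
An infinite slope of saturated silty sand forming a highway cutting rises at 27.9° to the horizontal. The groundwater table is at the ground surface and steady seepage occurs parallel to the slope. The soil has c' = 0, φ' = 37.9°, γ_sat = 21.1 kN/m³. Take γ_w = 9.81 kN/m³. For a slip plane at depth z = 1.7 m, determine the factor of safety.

With seepage parallel to the slope and the water table at the surface, the effective normal stress on the slip plane uses the buoyant unit weight γ' = γ_sat − γ_w while the driving shear stress uses γ_sat:
FS = [c' + γ' z cos²β tanφ'] / [γ_sat z sinβ cosβ]
(For c' = 0 this reduces to FS = (γ'/γ_sat)·tanφ'/tanβ.)
γ' = 21.1 − 9.81 = 11.29 kN/m³
Numerator = 0.0 + 11.29·1.7·cos²27.9°·tan37.9° = 0.0 + 11.29·1.7·0.7810·0.7785 = 11.670 kPa
Denominator = 21.1·1.7·sin27.9°·cos27.9° = 21.1·1.7·0.4679·0.8838 = 14.834 kPa
FS = 11.670 / 14.834 = 0.787

FS = 0.79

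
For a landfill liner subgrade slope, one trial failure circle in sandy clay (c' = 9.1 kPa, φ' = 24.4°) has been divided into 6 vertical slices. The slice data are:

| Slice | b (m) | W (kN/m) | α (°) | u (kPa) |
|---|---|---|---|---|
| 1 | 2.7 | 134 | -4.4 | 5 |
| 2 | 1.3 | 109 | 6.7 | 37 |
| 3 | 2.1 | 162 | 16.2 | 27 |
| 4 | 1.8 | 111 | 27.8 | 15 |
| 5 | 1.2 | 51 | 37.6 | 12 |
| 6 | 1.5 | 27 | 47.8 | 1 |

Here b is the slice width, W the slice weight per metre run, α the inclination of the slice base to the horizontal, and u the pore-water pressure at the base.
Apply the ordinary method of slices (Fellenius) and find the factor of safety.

Ordinary method of slices: FS = Σ[c'·Δl_i + (W_i cosα_i − u_i·Δl_i)·tanφ'] / Σ W_i sinα_i, with Δl_i = b_i / cosα_i.
Slice 1: Δl = 2.7/cos(-4.4°) = 2.708 m; N'_1 = 134·cos(-4.4°) − 5·2.708 = 120.1; c'Δl = 24.64; W sinα = -10.3
Slice 2: Δl = 1.3/cos6.7° = 1.309 m; N'_2 = 109·cos6.7° − 37·1.309 = 59.8; c'Δl = 11.91; W sinα = 12.7
Slice 3: Δl = 2.1/cos16.2° = 2.187 m; N'_3 = 162·cos16.2° − 27·2.187 = 96.5; c'Δl = 19.90; W sinα = 45.2
Slice 4: Δl = 1.8/cos27.8° = 2.035 m; N'_4 = 111·cos27.8° − 15·2.035 = 67.7; c'Δl = 18.52; W sinα = 51.8
Slice 5: Δl = 1.2/cos37.6° = 1.515 m; N'_5 = 51·cos37.6° − 12·1.515 = 22.2; c'Δl = 13.78; W sinα = 31.1
Slice 6: Δl = 1.5/cos47.8° = 2.233 m; N'_6 = 27·cos47.8° − 1·2.233 = 15.9; c'Δl = 20.32; W sinα = 20.0
Σc'Δl = 109.1 kN/m; ΣN' = 382.2 kN/m; ΣW sinα = 150.5 kN/m
Resisting = 109.1 + 382.2·tan24.4° = 109.1 + 173.4 = 282.5 kN/m
FS = 282.5 / 150.5 = 1.877

FS = 1.88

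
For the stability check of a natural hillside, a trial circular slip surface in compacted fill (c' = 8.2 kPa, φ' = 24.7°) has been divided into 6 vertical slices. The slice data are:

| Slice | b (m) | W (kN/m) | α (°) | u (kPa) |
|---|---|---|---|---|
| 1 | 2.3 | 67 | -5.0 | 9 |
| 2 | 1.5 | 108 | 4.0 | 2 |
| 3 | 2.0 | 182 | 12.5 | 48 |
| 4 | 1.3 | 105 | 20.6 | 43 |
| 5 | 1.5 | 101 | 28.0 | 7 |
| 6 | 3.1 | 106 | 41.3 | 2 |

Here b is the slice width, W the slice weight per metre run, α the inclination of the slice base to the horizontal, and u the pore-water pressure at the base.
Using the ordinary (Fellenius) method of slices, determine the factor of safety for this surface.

FS = 1.53

Ordinary method of slices: FS = Σ[c'·Δl_i + (W_i cosα_i − u_i·Δl_i)·tanφ'] / Σ W_i sinα_i, with Δl_i = b_i / cosα_i.
Slice 1: Δl = 2.3/cos(-5.0°) = 2.309 m; N'_1 = 67·cos(-5.0°) − 9·2.309 = 46.0; c'Δl = 18.93; W sinα = -5.8
Slice 2: Δl = 1.5/cos4.0° = 1.504 m; N'_2 = 108·cos4.0° − 2·1.504 = 104.7; c'Δl = 12.33; W sinα = 7.5
Slice 3: Δl = 2.0/cos12.5° = 2.049 m; N'_3 = 182·cos12.5° − 48·2.049 = 79.4; c'Δl = 16.80; W sinα = 39.4
Slice 4: Δl = 1.3/cos20.6° = 1.389 m; N'_4 = 105·cos20.6° − 43·1.389 = 38.6; c'Δl = 11.39; W sinα = 36.9
Slice 5: Δl = 1.5/cos28.0° = 1.699 m; N'_5 = 101·cos28.0° − 7·1.699 = 77.3; c'Δl = 13.93; W sinα = 47.4
Slice 6: Δl = 3.1/cos41.3° = 4.126 m; N'_6 = 106·cos41.3° − 2·4.126 = 71.4; c'Δl = 33.84; W sinα = 70.0
Σc'Δl = 107.2 kN/m; ΣN' = 417.3 kN/m; ΣW sinα = 195.4 kN/m
Resisting = 107.2 + 417.3·tan24.7° = 107.2 + 191.9 = 299.1 kN/m
FS = 299.1 / 195.4 = 1.531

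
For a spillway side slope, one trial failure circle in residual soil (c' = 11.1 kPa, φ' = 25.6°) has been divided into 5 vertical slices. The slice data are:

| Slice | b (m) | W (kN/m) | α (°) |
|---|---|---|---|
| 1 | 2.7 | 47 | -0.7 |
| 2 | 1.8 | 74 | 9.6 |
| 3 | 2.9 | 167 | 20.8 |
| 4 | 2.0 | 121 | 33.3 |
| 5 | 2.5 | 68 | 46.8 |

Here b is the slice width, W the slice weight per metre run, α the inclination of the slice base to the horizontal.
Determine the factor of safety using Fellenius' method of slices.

FS = 1.90

Ordinary method of slices: FS = Σ[c'·Δl_i + (W_i cosα_i)·tanφ'] / Σ W_i sinα_i, with Δl_i = b_i / cosα_i.
Slice 1: Δl = 2.7/cos(-0.7°) = 2.700 m; N'_1 = 47·cos(-0.7°) = 47.0; c'Δl = 29.97; W sinα = -0.6
Slice 2: Δl = 1.8/cos9.6° = 1.826 m; N'_2 = 74·cos9.6° = 73.0; c'Δl = 20.26; W sinα = 12.3
Slice 3: Δl = 2.9/cos20.8° = 3.102 m; N'_3 = 167·cos20.8° = 156.1; c'Δl = 34.43; W sinα = 59.3
Slice 4: Δl = 2.0/cos33.3° = 2.393 m; N'_4 = 121·cos33.3° = 101.1; c'Δl = 26.56; W sinα = 66.4
Slice 5: Δl = 2.5/cos46.8° = 3.652 m; N'_5 = 68·cos46.8° = 46.5; c'Δl = 40.54; W sinα = 49.6
Σc'Δl = 151.8 kN/m; ΣN' = 423.8 kN/m; ΣW sinα = 187.1 kN/m
Resisting = 151.8 + 423.8·tan25.6° = 151.8 + 203.0 = 354.8 kN/m
FS = 354.8 / 187.1 = 1.897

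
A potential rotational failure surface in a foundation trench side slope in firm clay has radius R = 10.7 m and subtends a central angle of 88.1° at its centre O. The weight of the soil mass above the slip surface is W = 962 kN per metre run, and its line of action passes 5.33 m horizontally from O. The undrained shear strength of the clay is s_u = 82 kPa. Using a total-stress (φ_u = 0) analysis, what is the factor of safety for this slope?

Taking moments about the centre O, the resisting moment is provided by the undrained shear strength acting along the arc:
Arc length L_a = R·θ = 10.7·(88.1°·π/180) = 10.7·1.5376 = 16.45 m
M_R = s_u·L_a·R = 82·16.45·10.7 = 14435.6 kN·m/m
M_D = W·d = 962·5.33 = 5127.5 kN·m/m
FS = M_R / M_D = 14435.6 / 5127.5 = 2.815

FS = 2.82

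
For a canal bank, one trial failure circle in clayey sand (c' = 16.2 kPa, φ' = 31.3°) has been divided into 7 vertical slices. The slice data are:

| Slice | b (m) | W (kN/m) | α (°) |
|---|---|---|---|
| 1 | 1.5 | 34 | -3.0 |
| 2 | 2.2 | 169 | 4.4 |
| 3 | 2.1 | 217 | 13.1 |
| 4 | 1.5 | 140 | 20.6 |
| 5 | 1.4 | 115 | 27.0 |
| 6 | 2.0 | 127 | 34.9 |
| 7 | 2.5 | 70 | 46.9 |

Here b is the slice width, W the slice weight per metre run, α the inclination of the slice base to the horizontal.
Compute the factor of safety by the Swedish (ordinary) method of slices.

Ordinary method of slices: FS = Σ[c'·Δl_i + (W_i cosα_i)·tanφ'] / Σ W_i sinα_i, with Δl_i = b_i / cosα_i.
Slice 1: Δl = 1.5/cos(-3.0°) = 1.502 m; N'_1 = 34·cos(-3.0°) = 34.0; c'Δl = 24.33; W sinα = -1.8
Slice 2: Δl = 2.2/cos4.4° = 2.207 m; N'_2 = 169·cos4.4° = 168.5; c'Δl = 35.75; W sinα = 13.0
Slice 3: Δl = 2.1/cos13.1° = 2.156 m; N'_3 = 217·cos13.1° = 211.4; c'Δl = 34.93; W sinα = 49.2
Slice 4: Δl = 1.5/cos20.6° = 1.602 m; N'_4 = 140·cos20.6° = 131.0; c'Δl = 25.96; W sinα = 49.3
Slice 5: Δl = 1.4/cos27.0° = 1.571 m; N'_5 = 115·cos27.0° = 102.5; c'Δl = 25.45; W sinα = 52.2
Slice 6: Δl = 2.0/cos34.9° = 2.439 m; N'_6 = 127·cos34.9° = 104.2; c'Δl = 39.50; W sinα = 72.7
Slice 7: Δl = 2.5/cos46.9° = 3.659 m; N'_7 = 70·cos46.9° = 47.8; c'Δl = 59.27; W sinα = 51.1
Σc'Δl = 245.2 kN/m; ΣN' = 799.3 kN/m; ΣW sinα = 285.6 kN/m
Resisting = 245.2 + 799.3·tan31.3° = 245.2 + 486.0 = 731.2 kN/m
FS = 731.2 / 285.6 = 2.560

FS = 2.56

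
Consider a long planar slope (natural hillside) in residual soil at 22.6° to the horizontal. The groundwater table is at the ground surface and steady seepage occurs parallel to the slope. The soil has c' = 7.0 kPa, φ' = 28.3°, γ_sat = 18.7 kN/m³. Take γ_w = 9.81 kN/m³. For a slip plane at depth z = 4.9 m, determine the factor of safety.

FS = 0.83

With seepage parallel to the slope and the water table at the surface, the effective normal stress on the slip plane uses the buoyant unit weight γ' = γ_sat − γ_w while the driving shear stress uses γ_sat:
FS = [c' + γ' z cos²β tanφ'] / [γ_sat z sinβ cosβ]
γ' = 18.7 − 9.81 = 8.89 kN/m³
Numerator = 7.0 + 8.89·4.9·cos²22.6°·tan28.3° = 7.0 + 8.89·4.9·0.8523·0.5384 = 26.991 kPa
Denominator = 18.7·4.9·sin22.6°·cos22.6° = 18.7·4.9·0.3843·0.9232 = 32.509 kPa
FS = 26.991 / 32.509 = 0.830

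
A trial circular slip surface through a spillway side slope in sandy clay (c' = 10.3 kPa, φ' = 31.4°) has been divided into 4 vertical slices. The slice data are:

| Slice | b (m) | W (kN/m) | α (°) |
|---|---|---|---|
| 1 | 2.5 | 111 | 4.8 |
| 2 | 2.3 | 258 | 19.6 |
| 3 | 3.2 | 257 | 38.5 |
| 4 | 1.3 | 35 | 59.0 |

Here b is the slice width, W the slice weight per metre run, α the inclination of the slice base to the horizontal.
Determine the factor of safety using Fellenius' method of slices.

Ordinary method of slices: FS = Σ[c'·Δl_i + (W_i cosα_i)·tanφ'] / Σ W_i sinα_i, with Δl_i = b_i / cosα_i.
Slice 1: Δl = 2.5/cos4.8° = 2.509 m; N'_1 = 111·cos4.8° = 110.6; c'Δl = 25.84; W sinα = 9.3
Slice 2: Δl = 2.3/cos19.6° = 2.441 m; N'_2 = 258·cos19.6° = 243.1; c'Δl = 25.15; W sinα = 86.5
Slice 3: Δl = 3.2/cos38.5° = 4.089 m; N'_3 = 257·cos38.5° = 201.1; c'Δl = 42.12; W sinα = 160.0
Slice 4: Δl = 1.3/cos59.0° = 2.524 m; N'_4 = 35·cos59.0° = 18.0; c'Δl = 26.00; W sinα = 30.0
Σc'Δl = 119.1 kN/m; ΣN' = 572.8 kN/m; ΣW sinα = 285.8 kN/m
Resisting = 119.1 + 572.8·tan31.4° = 119.1 + 349.6 = 468.8 kN/m
FS = 468.8 / 285.8 = 1.640

FS = 1.64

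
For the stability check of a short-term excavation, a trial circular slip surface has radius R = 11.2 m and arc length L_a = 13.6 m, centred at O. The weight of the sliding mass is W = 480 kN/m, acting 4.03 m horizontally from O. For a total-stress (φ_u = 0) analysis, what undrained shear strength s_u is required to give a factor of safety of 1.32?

s_u = 16.8 kPa

FS = s_u·L_a·R / (W·d), so s_u = FS·W·d / (L_a·R).
s_u = 1.32·480·4.03 / (13.60·11.2) = 2553.4 / 152.32 = 16.76 kPa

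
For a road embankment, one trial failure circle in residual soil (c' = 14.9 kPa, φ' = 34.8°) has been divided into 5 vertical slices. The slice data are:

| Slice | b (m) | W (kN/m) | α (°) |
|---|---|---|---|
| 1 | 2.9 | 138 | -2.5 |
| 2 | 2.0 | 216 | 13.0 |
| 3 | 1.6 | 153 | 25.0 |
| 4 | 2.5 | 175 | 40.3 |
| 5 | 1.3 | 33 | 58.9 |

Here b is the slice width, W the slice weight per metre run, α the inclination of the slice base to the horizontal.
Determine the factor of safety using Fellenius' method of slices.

FS = 2.53

Ordinary method of slices: FS = Σ[c'·Δl_i + (W_i cosα_i)·tanφ'] / Σ W_i sinα_i, with Δl_i = b_i / cosα_i.
Slice 1: Δl = 2.9/cos(-2.5°) = 2.903 m; N'_1 = 138·cos(-2.5°) = 137.9; c'Δl = 43.25; W sinα = -6.0
Slice 2: Δl = 2.0/cos13.0° = 2.053 m; N'_2 = 216·cos13.0° = 210.5; c'Δl = 30.58; W sinα = 48.6
Slice 3: Δl = 1.6/cos25.0° = 1.765 m; N'_3 = 153·cos25.0° = 138.7; c'Δl = 26.30; W sinα = 64.7
Slice 4: Δl = 2.5/cos40.3° = 3.278 m; N'_4 = 175·cos40.3° = 133.5; c'Δl = 48.84; W sinα = 113.2
Slice 5: Δl = 1.3/cos58.9° = 2.517 m; N'_5 = 33·cos58.9° = 17.0; c'Δl = 37.50; W sinα = 28.3
Σc'Δl = 186.5 kN/m; ΣN' = 637.5 kN/m; ΣW sinα = 248.7 kN/m
Resisting = 186.5 + 637.5·tan34.8° = 186.5 + 443.1 = 629.6 kN/m
FS = 629.6 / 248.7 = 2.532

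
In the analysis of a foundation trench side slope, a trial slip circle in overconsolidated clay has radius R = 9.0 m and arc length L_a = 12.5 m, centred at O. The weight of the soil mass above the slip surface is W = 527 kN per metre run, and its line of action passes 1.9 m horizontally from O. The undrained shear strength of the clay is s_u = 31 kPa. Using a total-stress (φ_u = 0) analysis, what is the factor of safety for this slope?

Taking moments about the centre O, the resisting moment is provided by the undrained shear strength acting along the arc:
M_R = s_u·L_a·R = 31·12.50·9.0 = 3487.5 kN·m/m
M_D = W·d = 527·1.9 = 1001.3 kN·m/m
FS = M_R / M_D = 3487.5 / 1001.3 = 3.483

FS = 3.48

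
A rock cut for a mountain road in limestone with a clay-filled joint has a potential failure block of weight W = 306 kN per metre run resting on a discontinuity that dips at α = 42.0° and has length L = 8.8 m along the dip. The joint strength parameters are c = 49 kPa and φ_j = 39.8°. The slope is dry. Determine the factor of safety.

Resolving the block weight along and normal to the plane and applying the Mohr–Coulomb strength on the joint:
N' = W cosα = 306·cos42.0° = 227.4 kN/m
Driving force T = W sinα = 306·sin42.0° = 204.8 kN/m
Resisting force R = c·L + N'·tanφ_j = 49·8.8 + 227.4·tan39.8° = 431.2 + 189.5 = 620.7 kN/m
FS = R / T = 620.7 / 204.8 = 3.031

FS = 3.03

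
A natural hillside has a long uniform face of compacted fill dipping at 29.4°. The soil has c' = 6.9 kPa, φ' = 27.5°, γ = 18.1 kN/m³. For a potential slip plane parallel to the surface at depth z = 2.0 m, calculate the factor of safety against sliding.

For an infinite slope with a slip plane parallel to the surface (no pore pressure): FS = [c' + γz cos²β tanφ'] / [γz sinβ cosβ].
γz = 18.1·2.0 = 36.20 kN/m²
Numerator = 6.9 + 36.20·cos²29.4°·tan27.5° = 6.9 + 36.20·0.7590·0.5206 = 21.203 kPa
Denominator = 36.20·sin29.4°·cos29.4° = 36.20·0.4909·0.8712 = 15.482 kPa
FS = 21.203 / 15.482 = 1.370

FS = 1.37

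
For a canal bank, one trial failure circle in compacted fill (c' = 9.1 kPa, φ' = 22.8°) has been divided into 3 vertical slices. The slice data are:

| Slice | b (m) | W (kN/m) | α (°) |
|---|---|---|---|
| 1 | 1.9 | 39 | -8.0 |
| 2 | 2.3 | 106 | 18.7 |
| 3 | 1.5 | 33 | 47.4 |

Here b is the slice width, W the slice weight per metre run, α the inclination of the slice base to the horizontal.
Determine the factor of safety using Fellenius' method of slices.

FS = 2.41

Ordinary method of slices: FS = Σ[c'·Δl_i + (W_i cosα_i)·tanφ'] / Σ W_i sinα_i, with Δl_i = b_i / cosα_i.
Slice 1: Δl = 1.9/cos(-8.0°) = 1.919 m; N'_1 = 39·cos(-8.0°) = 38.6; c'Δl = 17.46; W sinα = -5.4
Slice 2: Δl = 2.3/cos18.7° = 2.428 m; N'_2 = 106·cos18.7° = 100.4; c'Δl = 22.10; W sinα = 34.0
Slice 3: Δl = 1.5/cos47.4° = 2.216 m; N'_3 = 33·cos47.4° = 22.3; c'Δl = 20.17; W sinα = 24.3
Σc'Δl = 59.7 kN/m; ΣN' = 161.4 kN/m; ΣW sinα = 52.8 kN/m
Resisting = 59.7 + 161.4·tan22.8° = 59.7 + 67.8 = 127.6 kN/m
FS = 127.6 / 52.8 = 2.414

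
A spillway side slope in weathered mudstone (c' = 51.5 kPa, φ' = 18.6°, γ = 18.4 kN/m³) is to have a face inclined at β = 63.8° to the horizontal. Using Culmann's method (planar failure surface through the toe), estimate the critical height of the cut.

H_c = 32.23 m

Culmann's analysis gives the critical failure plane at α_cr = (β + φ')/2 = (63.8 + 18.6)/2 = 41.2°, and the critical height
H_c = (4c'/γ) · sinβ cosφ' / [1 − cos(β − φ')]
    = (4·51.5/18.4) · sin63.8°·cos18.6° / [1 − cos(45.2°)]
    = 11.196 · 0.8973·0.9478 / [1 − 0.7046]
    = 11.196 · 0.8504 / 0.2954
    = 32.23 m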